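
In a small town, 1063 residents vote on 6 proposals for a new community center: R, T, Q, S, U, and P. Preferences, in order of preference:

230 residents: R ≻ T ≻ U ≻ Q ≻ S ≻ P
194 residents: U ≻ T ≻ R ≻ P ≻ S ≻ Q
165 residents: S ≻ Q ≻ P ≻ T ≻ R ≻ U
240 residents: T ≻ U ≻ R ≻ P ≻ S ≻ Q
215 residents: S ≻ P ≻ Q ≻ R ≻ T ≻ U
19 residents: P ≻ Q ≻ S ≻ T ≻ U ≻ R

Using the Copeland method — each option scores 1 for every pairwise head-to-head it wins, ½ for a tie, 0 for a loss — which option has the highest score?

T

R: beats Q, S, U, and P; loses to T → score 4.
T: beats R, Q, S, U, and P → score 5.
Q: loses to R, T, S, U, and P → score 0.
S: beats Q and P; loses to R, T, and U → score 2.
U: beats Q, S, and P; loses to R and T → score 3.
P: beats Q; loses to R, T, S, and U → score 1.
T has the best pairwise record.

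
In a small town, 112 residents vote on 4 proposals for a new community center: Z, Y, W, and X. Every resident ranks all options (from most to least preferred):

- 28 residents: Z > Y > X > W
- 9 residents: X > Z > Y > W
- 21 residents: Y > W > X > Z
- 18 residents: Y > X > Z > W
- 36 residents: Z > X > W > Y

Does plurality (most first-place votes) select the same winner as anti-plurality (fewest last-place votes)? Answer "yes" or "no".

Plurality — first-place votes: Z 64, Y 39, W 0, X 9. Winner: Z.
Anti-plurality — last-place votes: Z 21, Y 36, W 55, X 0. Winner: X.
The two methods disagree.

no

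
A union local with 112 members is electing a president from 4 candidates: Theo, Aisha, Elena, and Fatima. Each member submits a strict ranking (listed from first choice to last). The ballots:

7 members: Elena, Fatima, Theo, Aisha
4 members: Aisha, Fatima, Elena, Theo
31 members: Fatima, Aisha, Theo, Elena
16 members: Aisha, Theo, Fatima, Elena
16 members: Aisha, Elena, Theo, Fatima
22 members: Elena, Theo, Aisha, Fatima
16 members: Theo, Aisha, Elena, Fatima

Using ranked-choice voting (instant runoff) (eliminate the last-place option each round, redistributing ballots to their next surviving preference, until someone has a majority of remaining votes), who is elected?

Round 1: Theo 16, Aisha 36, Elena 29, Fatima 31. Eliminate Theo.
Round 2: Aisha 52, Elena 29, Fatima 31. Eliminate Elena.
Round 3: Aisha 74, Fatima 38. Aisha has a majority.

Aisha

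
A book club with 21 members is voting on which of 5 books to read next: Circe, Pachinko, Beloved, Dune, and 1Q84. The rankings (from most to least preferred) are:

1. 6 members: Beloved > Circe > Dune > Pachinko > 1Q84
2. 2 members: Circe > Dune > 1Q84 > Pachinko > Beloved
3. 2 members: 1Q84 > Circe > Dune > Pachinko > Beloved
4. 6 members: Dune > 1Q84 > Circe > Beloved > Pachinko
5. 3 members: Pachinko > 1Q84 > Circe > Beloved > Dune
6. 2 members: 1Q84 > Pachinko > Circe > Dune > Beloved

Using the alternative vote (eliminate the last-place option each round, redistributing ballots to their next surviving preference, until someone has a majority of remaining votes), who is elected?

Dune

Round 1: Circe 2, Pachinko 3, Beloved 6, Dune 6, 1Q84 4. Eliminate Circe.
Round 2: Pachinko 3, Beloved 6, Dune 8, 1Q84 4. Eliminate Pachinko.
Round 3: Beloved 6, Dune 8, 1Q84 7. Eliminate Beloved.
Round 4: Dune 14, 1Q84 7. Dune has a majority.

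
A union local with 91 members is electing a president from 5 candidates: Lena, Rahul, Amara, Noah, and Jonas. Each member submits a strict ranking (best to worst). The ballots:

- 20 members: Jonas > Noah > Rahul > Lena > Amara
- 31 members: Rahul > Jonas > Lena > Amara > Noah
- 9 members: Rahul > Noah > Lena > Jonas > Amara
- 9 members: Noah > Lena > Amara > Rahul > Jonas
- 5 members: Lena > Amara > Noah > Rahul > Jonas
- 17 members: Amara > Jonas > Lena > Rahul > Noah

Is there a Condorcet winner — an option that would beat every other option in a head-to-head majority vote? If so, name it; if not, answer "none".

Rahul vs Lena: 60–31 for Rahul.
Rahul vs Amara: 60–31 for Rahul.
Rahul vs Noah: 57–34 for Rahul.
Rahul vs Jonas: 54–37 for Rahul.
Rahul beats every other option head-to-head.

Rahul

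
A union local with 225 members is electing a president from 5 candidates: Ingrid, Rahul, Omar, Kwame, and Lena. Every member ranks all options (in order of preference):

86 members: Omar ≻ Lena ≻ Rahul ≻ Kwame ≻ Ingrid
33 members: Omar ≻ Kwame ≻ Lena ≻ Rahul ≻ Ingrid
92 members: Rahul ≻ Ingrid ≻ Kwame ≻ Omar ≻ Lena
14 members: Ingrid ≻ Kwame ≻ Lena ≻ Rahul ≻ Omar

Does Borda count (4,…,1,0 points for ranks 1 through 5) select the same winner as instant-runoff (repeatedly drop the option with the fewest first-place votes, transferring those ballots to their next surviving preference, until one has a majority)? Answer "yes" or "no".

Borda — scores: Ingrid 332, Rahul 587, Omar 568, Kwame 411, Lena 352. Winner: Rahul.
Instant-runoff — R1 Ingrid 14, Rahul 92, Omar 119, Kwame 0, Lena 0 (Omar winner). Winner: Omar.
The two methods disagree.

no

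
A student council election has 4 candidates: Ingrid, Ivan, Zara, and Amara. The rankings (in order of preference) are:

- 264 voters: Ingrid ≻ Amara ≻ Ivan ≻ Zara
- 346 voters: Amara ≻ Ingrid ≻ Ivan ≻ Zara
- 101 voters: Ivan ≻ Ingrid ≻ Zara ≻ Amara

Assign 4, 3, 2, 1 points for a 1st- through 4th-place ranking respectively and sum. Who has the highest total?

Ingrid

Ingrid: 264·4 + 346·3 + 101·3 = 2397
Ivan: 264·2 + 346·2 + 101·4 = 1624
Zara: 264·1 + 346·1 + 101·2 = 812
Amara: 264·3 + 346·4 + 101·1 = 2277
Ingrid has the highest Borda score (2397).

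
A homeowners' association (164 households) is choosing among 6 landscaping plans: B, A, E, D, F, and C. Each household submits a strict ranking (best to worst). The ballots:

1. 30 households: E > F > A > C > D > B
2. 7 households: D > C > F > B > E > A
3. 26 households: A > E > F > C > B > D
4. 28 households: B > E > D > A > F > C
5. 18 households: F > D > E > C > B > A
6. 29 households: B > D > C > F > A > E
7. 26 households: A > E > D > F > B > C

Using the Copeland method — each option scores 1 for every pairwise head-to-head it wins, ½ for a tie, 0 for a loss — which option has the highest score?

E

B: beats D and C; ties A; loses to E and F → score 2.5.
A: beats C; ties B and D; loses to E and F → score 2.
E: beats B, A, D, F, and C → score 5.
D: beats F and C; ties A; loses to B and E → score 2.5.
F: beats B, A, and C; loses to E and D → score 3.
C: loses to B, A, E, D, and F → score 0.
E has the best pairwise record.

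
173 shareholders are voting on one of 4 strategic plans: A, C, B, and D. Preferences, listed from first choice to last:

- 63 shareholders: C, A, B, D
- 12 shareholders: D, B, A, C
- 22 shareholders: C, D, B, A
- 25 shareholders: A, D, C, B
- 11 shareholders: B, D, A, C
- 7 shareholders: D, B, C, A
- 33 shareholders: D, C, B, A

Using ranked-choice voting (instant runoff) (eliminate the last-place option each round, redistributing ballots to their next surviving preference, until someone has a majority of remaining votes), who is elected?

D

Round 1: A 25, C 85, B 11, D 52. Eliminate B.
Round 2: A 25, C 85, D 63. Eliminate A.
Round 3: C 85, D 88. D has a majority.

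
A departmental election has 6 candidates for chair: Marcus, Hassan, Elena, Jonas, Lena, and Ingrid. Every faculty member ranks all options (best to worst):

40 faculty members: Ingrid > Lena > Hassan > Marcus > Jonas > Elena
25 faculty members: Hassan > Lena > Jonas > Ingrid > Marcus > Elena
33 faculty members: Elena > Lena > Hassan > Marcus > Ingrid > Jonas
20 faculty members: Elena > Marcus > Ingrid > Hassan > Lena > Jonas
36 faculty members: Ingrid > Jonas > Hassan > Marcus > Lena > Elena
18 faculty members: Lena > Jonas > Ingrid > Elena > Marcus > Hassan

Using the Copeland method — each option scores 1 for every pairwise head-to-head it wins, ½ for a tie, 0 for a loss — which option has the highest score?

Ingrid

Marcus: beats Elena and Jonas; loses to Hassan, Lena, and Ingrid → score 2.
Hassan: beats Marcus, Elena, and Jonas; loses to Lena and Ingrid → score 3.
Elena: loses to Marcus, Hassan, Jonas, Lena, and Ingrid → score 0.
Jonas: beats Elena; loses to Marcus, Hassan, Lena, and Ingrid → score 1.
Lena: beats Marcus, Hassan, Elena, and Jonas; loses to Ingrid → score 4.
Ingrid: beats Marcus, Hassan, Elena, Jonas, and Lena → score 5.
Ingrid has the best pairwise record.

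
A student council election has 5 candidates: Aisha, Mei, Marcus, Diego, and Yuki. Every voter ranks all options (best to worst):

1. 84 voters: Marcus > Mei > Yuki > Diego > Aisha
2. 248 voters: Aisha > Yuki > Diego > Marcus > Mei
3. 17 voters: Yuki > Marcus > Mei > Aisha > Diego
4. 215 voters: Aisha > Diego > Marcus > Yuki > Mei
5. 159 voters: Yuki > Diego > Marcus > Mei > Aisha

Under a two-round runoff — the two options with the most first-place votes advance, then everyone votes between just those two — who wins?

Aisha

Round 1 first-place votes: Aisha 463, Mei 0, Marcus 84, Diego 0, Yuki 176.
Aisha and Yuki advance.
Runoff: Aisha is preferred to Yuki by 463 voters; Yuki by 260.
Aisha wins the runoff.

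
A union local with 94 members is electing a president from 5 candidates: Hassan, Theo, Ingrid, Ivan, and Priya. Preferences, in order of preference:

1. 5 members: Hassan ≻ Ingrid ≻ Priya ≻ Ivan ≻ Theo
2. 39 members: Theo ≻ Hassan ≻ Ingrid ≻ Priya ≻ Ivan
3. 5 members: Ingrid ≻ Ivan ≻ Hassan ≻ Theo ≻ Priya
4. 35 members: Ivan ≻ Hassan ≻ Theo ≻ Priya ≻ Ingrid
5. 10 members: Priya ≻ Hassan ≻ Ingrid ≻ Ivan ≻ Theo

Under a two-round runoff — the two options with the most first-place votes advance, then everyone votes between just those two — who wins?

Ivan

Round 1 first-place votes: Hassan 5, Theo 39, Ingrid 5, Ivan 35, Priya 10.
Theo and Ivan advance.
Runoff: Theo is preferred to Ivan by 39 voters; Ivan by 55.
Ivan wins the runoff.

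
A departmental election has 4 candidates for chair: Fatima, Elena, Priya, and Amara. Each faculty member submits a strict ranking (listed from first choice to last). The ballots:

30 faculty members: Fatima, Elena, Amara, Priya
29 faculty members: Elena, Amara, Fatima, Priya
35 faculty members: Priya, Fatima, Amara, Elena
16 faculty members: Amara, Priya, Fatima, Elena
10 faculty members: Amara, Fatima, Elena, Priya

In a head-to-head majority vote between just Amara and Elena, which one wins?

Voters preferring Amara to Elena: 61; preferring Elena to Amara: 59.
Amara wins the head-to-head.

Amara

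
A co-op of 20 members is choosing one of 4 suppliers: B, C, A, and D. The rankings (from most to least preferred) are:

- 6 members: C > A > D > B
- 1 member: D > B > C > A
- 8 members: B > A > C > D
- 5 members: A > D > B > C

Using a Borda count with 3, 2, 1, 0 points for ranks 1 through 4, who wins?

A

B: 6·0 + 1·2 + 8·3 + 5·1 = 31
C: 6·3 + 1·1 + 8·1 + 5·0 = 27
A: 6·2 + 1·0 + 8·2 + 5·3 = 43
D: 6·1 + 1·3 + 8·0 + 5·2 = 19
A has the highest Borda score (43).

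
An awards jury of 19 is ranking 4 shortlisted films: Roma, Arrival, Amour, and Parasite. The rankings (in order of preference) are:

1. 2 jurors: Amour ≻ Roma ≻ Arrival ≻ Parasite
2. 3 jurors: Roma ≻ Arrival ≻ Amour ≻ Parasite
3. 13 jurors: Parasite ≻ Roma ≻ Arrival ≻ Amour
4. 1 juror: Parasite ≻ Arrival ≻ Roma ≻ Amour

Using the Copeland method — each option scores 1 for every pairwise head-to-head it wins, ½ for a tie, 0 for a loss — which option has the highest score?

Parasite

Roma: beats Arrival and Amour; loses to Parasite → score 2.
Arrival: beats Amour; loses to Roma and Parasite → score 1.
Amour: loses to Roma, Arrival, and Parasite → score 0.
Parasite: beats Roma, Arrival, and Amour → score 3.
Parasite has the best pairwise record.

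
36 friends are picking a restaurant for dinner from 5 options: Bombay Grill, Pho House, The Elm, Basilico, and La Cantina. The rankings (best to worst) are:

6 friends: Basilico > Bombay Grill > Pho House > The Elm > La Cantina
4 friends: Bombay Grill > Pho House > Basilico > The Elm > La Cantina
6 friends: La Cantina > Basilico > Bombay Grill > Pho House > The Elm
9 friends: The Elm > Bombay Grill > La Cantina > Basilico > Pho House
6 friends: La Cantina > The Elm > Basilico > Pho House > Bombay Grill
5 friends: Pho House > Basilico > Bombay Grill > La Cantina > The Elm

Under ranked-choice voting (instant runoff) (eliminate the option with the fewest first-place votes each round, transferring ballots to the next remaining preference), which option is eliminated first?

Round 1: Bombay Grill 4, Pho House 5, The Elm 9, Basilico 6, La Cantina 12. Eliminate Bombay Grill.

Bombay Grill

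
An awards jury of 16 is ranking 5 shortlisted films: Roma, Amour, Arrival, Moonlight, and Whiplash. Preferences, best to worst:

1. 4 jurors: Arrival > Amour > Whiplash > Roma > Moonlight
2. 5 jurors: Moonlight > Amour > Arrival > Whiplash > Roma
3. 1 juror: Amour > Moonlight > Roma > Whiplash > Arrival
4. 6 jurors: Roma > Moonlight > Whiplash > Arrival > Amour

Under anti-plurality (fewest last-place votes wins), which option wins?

Last-place votes: Roma 5, Amour 6, Arrival 1, Moonlight 4, Whiplash 0.
Whiplash is ranked last by the fewest voters, so Whiplash wins.

Whiplash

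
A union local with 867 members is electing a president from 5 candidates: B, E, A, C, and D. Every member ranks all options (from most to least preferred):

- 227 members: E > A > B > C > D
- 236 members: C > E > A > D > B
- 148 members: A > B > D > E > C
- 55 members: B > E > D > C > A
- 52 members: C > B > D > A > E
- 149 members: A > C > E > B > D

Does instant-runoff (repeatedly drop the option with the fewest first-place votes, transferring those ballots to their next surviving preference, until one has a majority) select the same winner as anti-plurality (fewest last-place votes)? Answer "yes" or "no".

Instant-runoff — R1 B 55, E 227, A 297, C 288, D 0 (D out); R2 B 55, E 227, A 297, C 288 (B out); R3 E 282, A 297, C 288 (E out); R4 A 524, C 343 (A winner). Winner: A.
Anti-plurality — last-place votes: B 236, E 52, A 55, C 148, D 376. Winner: E.
The two methods disagree.

no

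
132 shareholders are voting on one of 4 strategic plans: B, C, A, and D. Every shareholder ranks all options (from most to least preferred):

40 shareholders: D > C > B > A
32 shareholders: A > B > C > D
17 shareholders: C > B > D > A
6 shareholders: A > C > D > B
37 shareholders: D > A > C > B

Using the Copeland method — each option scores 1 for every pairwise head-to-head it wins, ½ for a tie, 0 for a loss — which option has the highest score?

B: loses to C, A, and D → score 0.
C: beats B; loses to A and D → score 1.
A: beats B and C; loses to D → score 2.
D: beats B, C, and A → score 3.
D has the best pairwise record.

D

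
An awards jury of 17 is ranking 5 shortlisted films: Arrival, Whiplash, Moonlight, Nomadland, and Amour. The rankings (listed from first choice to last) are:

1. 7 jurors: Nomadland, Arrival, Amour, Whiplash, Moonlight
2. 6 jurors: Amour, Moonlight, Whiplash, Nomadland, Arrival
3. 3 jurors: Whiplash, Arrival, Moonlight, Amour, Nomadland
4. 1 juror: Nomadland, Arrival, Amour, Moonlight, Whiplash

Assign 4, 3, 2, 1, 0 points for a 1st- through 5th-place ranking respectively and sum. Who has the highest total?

Amour

Arrival: 7·3 + 6·0 + 3·3 + 1·3 = 33
Whiplash: 7·1 + 6·2 + 3·4 + 1·0 = 31
Moonlight: 7·0 + 6·3 + 3·2 + 1·1 = 25
Nomadland: 7·4 + 6·1 + 3·0 + 1·4 = 38
Amour: 7·2 + 6·4 + 3·1 + 1·2 = 43
Amour has the highest Borda score (43).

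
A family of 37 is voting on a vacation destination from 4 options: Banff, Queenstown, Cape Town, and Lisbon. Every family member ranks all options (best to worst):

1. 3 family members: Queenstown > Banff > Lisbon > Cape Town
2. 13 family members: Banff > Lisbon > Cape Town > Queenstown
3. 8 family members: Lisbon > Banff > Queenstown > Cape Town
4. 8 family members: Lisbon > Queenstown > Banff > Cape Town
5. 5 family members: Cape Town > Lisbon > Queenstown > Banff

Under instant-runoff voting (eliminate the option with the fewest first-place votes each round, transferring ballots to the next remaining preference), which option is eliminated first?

Queenstown

Round 1: Banff 13, Queenstown 3, Cape Town 5, Lisbon 16. Eliminate Queenstown.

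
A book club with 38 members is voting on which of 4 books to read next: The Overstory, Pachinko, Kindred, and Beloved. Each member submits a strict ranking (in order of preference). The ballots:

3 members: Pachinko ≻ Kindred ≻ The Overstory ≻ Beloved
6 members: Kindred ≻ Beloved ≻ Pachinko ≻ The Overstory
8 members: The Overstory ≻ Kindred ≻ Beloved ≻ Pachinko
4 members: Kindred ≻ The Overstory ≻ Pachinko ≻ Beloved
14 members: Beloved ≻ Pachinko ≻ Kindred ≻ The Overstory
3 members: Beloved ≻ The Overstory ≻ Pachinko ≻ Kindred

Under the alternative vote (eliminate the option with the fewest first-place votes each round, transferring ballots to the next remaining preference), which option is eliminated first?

Pachinko

Round 1: The Overstory 8, Pachinko 3, Kindred 10, Beloved 17. Eliminate Pachinko.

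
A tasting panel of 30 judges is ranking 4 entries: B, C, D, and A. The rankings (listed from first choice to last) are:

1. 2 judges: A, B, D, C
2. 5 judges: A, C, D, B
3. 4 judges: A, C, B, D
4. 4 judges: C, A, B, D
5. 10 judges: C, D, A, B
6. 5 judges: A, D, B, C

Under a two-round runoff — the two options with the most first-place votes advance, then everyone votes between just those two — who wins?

Round 1 first-place votes: B 0, C 14, D 0, A 16.
A and C advance.
Runoff: A is preferred to C by 16 voters; C by 14.
A wins the runoff.

A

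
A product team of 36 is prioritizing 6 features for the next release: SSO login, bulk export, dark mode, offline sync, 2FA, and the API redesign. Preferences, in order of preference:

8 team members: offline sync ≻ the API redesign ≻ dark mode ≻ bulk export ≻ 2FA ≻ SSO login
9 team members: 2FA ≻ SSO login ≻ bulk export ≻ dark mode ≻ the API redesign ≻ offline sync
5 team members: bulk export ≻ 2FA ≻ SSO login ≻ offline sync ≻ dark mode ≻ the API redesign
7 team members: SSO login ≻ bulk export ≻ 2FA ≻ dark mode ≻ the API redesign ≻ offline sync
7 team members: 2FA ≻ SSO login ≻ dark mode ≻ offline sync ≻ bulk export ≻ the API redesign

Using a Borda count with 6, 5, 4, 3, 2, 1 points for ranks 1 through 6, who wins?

SSO login: 8·1 + 9·5 + 5·4 + 7·6 + 7·5 = 150
bulk export: 8·3 + 9·4 + 5·6 + 7·5 + 7·2 = 139
dark mode: 8·4 + 9·3 + 5·2 + 7·3 + 7·4 = 118
offline sync: 8·6 + 9·1 + 5·3 + 7·1 + 7·3 = 100
2FA: 8·2 + 9·6 + 5·5 + 7·4 + 7·6 = 165
the API redesign: 8·5 + 9·2 + 5·1 + 7·2 + 7·1 = 84
2FA has the highest Borda score (165).

2FA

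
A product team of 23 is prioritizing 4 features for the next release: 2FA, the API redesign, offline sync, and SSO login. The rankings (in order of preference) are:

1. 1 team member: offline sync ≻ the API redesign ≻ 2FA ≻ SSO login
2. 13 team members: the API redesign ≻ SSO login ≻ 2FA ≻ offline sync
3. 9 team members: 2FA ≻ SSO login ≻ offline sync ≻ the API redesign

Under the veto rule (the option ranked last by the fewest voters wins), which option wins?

2FA

Last-place votes: 2FA 0, the API redesign 9, offline sync 13, SSO login 1.
2FA is ranked last by the fewest voters, so 2FA wins.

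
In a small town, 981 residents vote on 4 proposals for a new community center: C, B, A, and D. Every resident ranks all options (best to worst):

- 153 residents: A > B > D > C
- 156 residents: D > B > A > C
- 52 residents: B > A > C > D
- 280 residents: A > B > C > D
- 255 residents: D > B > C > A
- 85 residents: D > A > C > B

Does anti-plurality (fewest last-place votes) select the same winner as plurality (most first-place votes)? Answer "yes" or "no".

Anti-plurality — last-place votes: C 309, B 85, A 255, D 332. Winner: B.
Plurality — first-place votes: C 0, B 52, A 433, D 496. Winner: D.
The two methods disagree.

no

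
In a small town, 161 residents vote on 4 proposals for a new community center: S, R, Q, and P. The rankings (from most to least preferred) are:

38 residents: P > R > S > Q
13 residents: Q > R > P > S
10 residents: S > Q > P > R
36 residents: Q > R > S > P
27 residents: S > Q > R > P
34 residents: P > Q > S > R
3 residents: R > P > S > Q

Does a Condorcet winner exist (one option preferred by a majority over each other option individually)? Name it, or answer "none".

Q vs S: 83–78 for Q.
Q vs R: 120–41 for Q.
Q vs P: 86–75 for Q.
Q beats every other option head-to-head.

Q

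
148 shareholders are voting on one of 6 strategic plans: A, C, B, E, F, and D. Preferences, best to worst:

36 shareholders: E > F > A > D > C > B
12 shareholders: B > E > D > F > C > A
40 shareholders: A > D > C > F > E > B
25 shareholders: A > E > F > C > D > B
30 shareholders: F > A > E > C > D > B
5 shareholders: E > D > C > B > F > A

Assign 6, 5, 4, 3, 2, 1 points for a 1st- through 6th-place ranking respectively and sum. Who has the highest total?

A: 36·4 + 12·1 + 40·6 + 25·6 + 30·5 + 5·1 = 701
C: 36·2 + 12·2 + 40·4 + 25·3 + 30·3 + 5·4 = 441
B: 36·1 + 12·6 + 40·1 + 25·1 + 30·1 + 5·3 = 218
E: 36·6 + 12·5 + 40·2 + 25·5 + 30·4 + 5·6 = 631
F: 36·5 + 12·3 + 40·3 + 25·4 + 30·6 + 5·2 = 626
D: 36·3 + 12·4 + 40·5 + 25·2 + 30·2 + 5·5 = 491
A has the highest Borda score (701).

A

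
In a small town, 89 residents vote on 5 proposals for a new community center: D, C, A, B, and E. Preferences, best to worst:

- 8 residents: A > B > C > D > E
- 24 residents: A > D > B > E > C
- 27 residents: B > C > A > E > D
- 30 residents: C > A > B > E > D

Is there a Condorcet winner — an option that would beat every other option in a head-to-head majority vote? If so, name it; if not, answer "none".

Checking pairwise contests:
C beats D 65–24.
B beats C 59–30.
C beats A 57–32.
A beats B 62–27.
C beats E 65–24.
Every option loses at least one head-to-head, so there is no Condorcet winner.

none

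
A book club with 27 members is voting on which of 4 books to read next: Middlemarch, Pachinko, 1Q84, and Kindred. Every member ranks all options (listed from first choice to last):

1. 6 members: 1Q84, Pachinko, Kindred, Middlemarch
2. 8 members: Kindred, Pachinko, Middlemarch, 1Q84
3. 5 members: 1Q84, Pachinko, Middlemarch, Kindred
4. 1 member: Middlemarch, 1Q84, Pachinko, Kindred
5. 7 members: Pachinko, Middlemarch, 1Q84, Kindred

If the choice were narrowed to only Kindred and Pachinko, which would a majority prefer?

Pachinko

Voters preferring Kindred to Pachinko: 8; preferring Pachinko to Kindred: 19.
Pachinko wins the head-to-head.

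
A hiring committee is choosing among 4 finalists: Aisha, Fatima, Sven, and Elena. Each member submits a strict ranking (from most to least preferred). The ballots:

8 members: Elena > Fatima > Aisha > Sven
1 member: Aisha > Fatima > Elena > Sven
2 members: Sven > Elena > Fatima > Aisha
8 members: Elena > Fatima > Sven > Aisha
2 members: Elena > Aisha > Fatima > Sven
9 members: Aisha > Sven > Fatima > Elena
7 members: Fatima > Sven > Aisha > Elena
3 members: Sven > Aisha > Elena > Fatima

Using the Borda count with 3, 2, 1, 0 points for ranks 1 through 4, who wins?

Fatima

Aisha: 8·1 + 1·3 + 2·0 + 8·0 + 2·2 + 9·3 + 7·1 + 3·2 = 55
Fatima: 8·2 + 1·2 + 2·1 + 8·2 + 2·1 + 9·1 + 7·3 + 3·0 = 68
Sven: 8·0 + 1·0 + 2·3 + 8·1 + 2·0 + 9·2 + 7·2 + 3·3 = 55
Elena: 8·3 + 1·1 + 2·2 + 8·3 + 2·3 + 9·0 + 7·0 + 3·1 = 62
Fatima has the highest Borda score (68).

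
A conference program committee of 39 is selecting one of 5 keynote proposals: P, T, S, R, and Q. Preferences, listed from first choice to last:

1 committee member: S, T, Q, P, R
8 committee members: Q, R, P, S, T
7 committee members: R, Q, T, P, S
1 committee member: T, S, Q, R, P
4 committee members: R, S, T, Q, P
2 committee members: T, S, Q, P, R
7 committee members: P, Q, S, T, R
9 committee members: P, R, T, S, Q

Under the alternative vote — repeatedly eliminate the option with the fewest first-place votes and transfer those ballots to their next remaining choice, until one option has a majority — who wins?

Q

Round 1: P 16, T 3, S 1, R 11, Q 8. Eliminate S.
Round 2: P 16, T 4, R 11, Q 8. Eliminate T.
Round 3: P 16, R 11, Q 12. Eliminate R.
Round 4: P 16, Q 23. Q has a majority.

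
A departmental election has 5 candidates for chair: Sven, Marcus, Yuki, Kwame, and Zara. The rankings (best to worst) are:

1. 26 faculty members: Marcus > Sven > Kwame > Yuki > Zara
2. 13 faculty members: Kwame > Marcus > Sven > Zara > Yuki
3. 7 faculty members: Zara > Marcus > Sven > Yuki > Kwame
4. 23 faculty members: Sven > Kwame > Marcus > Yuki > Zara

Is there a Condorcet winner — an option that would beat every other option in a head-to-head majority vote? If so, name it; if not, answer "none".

Checking pairwise contests:
Marcus beats Sven 46–23.
Kwame beats Marcus 36–33.
Sven beats Yuki 69–0.
Sven beats Kwame 56–13.
Sven beats Zara 62–7.
Every option loses at least one head-to-head, so there is no Condorcet winner.

none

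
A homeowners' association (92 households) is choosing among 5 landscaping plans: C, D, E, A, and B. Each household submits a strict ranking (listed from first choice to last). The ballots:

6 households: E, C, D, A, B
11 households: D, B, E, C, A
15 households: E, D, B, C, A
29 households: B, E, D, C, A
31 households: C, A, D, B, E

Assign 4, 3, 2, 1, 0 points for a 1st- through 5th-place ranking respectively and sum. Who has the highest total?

D

C: 6·3 + 11·1 + 15·1 + 29·1 + 31·4 = 197
D: 6·2 + 11·4 + 15·3 + 29·2 + 31·2 = 221
E: 6·4 + 11·2 + 15·4 + 29·3 + 31·0 = 193
A: 6·1 + 11·0 + 15·0 + 29·0 + 31·3 = 99
B: 6·0 + 11·3 + 15·2 + 29·4 + 31·1 = 210
D has the highest Borda score (221).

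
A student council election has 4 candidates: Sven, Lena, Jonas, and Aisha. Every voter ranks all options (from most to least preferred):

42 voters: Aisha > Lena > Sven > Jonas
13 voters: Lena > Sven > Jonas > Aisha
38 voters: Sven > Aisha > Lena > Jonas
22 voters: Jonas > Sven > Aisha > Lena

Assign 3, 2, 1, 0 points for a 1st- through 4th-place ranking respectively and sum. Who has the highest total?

Sven: 42·1 + 13·2 + 38·3 + 22·2 = 226
Lena: 42·2 + 13·3 + 38·1 + 22·0 = 161
Jonas: 42·0 + 13·1 + 38·0 + 22·3 = 79
Aisha: 42·3 + 13·0 + 38·2 + 22·1 = 224
Sven has the highest Borda score (226).

Sven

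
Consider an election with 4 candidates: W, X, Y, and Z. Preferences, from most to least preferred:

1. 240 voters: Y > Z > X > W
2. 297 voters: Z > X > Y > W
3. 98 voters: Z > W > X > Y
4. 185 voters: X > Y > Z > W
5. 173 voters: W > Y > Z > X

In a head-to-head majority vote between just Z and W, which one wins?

Voters preferring Z to W: 820; preferring W to Z: 173.
Z wins the head-to-head.

Z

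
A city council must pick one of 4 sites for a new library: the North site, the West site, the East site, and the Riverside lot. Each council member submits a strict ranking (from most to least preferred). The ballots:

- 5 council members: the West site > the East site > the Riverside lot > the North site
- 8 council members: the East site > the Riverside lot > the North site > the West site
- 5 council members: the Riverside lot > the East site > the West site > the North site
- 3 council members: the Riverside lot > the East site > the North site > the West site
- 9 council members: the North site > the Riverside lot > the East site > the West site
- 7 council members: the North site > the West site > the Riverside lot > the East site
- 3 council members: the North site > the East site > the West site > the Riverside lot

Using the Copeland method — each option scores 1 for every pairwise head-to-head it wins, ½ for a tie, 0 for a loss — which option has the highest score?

the North site: beats the West site; loses to the East site and the Riverside lot → score 1.
the West site: loses to the North site, the East site, and the Riverside lot → score 0.
the East site: beats the North site and the West site; loses to the Riverside lot → score 2.
the Riverside lot: beats the North site, the West site, and the East site → score 3.
the Riverside lot has the best pairwise record.

the Riverside lot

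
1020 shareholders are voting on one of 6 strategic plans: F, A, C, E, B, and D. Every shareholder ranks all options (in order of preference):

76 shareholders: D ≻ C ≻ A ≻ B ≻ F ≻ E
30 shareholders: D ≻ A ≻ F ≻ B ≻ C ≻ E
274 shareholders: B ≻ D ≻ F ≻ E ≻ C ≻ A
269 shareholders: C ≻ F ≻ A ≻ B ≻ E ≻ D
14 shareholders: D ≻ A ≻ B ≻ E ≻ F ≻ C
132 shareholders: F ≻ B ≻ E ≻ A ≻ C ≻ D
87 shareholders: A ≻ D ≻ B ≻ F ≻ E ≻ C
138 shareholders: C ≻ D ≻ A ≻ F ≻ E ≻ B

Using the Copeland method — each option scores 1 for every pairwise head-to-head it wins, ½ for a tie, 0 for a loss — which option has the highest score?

F: beats A, C, E, and B; loses to D → score 4.
A: beats E and B; loses to F, C, and D → score 2.
C: beats A, E, and D; loses to F and B → score 3.
E: loses to F, A, C, B, and D → score 0.
B: beats C, E, and D; loses to F and A → score 3.
D: beats F, A, and E; loses to C and B → score 3.
F has the best pairwise record.

F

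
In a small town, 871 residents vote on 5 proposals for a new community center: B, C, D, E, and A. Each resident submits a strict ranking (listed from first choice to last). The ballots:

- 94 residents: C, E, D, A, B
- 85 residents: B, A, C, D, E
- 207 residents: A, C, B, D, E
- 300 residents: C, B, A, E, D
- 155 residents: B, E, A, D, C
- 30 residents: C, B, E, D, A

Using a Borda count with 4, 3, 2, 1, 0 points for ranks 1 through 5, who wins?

C

B: 94·0 + 85·4 + 207·2 + 300·3 + 155·4 + 30·3 = 2364
C: 94·4 + 85·2 + 207·3 + 300·4 + 155·0 + 30·4 = 2487
D: 94·2 + 85·1 + 207·1 + 300·0 + 155·1 + 30·1 = 665
E: 94·3 + 85·0 + 207·0 + 300·1 + 155·3 + 30·2 = 1107
A: 94·1 + 85·3 + 207·4 + 300·2 + 155·2 + 30·0 = 2087
C has the highest Borda score (2487).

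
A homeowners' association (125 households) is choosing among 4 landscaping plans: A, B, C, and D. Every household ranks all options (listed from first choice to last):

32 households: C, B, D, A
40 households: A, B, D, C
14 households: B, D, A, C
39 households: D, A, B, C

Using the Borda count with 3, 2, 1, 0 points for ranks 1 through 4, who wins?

A: 32·0 + 40·3 + 14·1 + 39·2 = 212
B: 32·2 + 40·2 + 14·3 + 39·1 = 225
C: 32·3 + 40·0 + 14·0 + 39·0 = 96
D: 32·1 + 40·1 + 14·2 + 39·3 = 217
B has the highest Borda score (225).

B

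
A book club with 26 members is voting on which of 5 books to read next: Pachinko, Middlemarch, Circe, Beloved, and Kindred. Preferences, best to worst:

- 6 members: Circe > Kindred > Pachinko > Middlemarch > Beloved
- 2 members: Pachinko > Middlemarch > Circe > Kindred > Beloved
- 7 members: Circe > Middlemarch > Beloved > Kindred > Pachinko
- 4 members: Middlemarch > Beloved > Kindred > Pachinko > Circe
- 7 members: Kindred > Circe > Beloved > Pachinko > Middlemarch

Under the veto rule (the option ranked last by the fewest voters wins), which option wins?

Last-place votes: Pachinko 7, Middlemarch 7, Circe 4, Beloved 8, Kindred 0.
Kindred is ranked last by the fewest voters, so Kindred wins.

Kindred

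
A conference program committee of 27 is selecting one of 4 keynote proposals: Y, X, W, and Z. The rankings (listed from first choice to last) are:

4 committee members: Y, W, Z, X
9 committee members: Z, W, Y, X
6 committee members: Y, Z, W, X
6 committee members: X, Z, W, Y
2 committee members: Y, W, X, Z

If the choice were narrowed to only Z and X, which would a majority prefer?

Z

Voters preferring Z to X: 19; preferring X to Z: 8.
Z wins the head-to-head.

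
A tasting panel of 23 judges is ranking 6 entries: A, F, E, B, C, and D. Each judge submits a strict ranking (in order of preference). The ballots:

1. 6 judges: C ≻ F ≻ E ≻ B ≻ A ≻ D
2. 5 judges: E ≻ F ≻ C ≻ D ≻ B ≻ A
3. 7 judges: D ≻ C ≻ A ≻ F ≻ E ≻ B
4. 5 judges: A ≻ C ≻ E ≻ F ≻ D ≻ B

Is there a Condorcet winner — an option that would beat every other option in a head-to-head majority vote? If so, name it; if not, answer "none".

C vs A: 18–5 for C.
C vs F: 18–5 for C.
C vs E: 18–5 for C.
C vs B: 23–0 for C.
C vs D: 16–7 for C.
C beats every other option head-to-head.

C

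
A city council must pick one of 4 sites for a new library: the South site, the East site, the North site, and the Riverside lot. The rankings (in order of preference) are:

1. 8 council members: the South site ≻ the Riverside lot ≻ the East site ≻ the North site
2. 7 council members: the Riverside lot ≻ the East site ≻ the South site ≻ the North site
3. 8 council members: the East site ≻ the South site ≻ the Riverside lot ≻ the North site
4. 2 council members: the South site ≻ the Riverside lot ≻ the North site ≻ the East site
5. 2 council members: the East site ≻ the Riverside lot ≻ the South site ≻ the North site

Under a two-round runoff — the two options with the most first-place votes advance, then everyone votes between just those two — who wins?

Round 1 first-place votes: the South site 10, the East site 10, the North site 0, the Riverside lot 7.
the South site and the East site advance.
Runoff: the South site is preferred to the East site by 10 voters; the East site by 17.
the East site wins the runoff.

the East site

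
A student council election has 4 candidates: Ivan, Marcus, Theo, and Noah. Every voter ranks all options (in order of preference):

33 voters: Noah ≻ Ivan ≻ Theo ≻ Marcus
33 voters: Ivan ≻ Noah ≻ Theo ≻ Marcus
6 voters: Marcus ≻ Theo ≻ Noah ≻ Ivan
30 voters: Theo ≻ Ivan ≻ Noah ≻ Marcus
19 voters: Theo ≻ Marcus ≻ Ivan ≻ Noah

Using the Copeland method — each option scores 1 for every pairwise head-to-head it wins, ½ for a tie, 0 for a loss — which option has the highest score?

Ivan: beats Marcus, Theo, and Noah → score 3.
Marcus: loses to Ivan, Theo, and Noah → score 0.
Theo: beats Marcus; loses to Ivan and Noah → score 1.
Noah: beats Marcus and Theo; loses to Ivan → score 2.
Ivan has the best pairwise record.

Ivan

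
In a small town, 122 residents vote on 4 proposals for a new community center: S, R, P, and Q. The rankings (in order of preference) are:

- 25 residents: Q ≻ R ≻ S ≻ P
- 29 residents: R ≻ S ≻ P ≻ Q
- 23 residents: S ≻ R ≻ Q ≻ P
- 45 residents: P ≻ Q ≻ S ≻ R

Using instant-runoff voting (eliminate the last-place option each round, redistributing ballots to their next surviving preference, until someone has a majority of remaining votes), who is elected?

R

Round 1: S 23, R 29, P 45, Q 25. Eliminate S.
Round 2: R 52, P 45, Q 25. Eliminate Q.
Round 3: R 77, P 45. R has a majority.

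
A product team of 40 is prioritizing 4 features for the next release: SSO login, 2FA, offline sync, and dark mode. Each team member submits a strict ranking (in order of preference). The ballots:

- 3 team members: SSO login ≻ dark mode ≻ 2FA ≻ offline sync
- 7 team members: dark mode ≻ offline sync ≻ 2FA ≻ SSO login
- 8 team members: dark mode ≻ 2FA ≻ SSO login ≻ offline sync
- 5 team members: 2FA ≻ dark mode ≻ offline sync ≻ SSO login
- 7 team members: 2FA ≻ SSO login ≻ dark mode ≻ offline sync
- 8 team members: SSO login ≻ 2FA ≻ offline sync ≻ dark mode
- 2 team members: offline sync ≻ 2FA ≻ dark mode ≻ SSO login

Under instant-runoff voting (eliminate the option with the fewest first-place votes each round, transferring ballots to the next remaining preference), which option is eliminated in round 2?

SSO login

Round 1: SSO login 11, 2FA 12, offline sync 2, dark mode 15. Eliminate offline sync.
Round 2: SSO login 11, 2FA 14, dark mode 15. Eliminate SSO login.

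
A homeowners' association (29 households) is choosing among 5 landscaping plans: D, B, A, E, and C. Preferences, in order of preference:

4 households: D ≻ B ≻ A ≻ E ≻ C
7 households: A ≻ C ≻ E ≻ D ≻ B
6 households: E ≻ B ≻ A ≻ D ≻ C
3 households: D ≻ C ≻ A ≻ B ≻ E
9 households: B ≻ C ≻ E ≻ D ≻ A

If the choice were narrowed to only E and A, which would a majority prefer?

Voters preferring E to A: 15; preferring A to E: 14.
E wins the head-to-head.

E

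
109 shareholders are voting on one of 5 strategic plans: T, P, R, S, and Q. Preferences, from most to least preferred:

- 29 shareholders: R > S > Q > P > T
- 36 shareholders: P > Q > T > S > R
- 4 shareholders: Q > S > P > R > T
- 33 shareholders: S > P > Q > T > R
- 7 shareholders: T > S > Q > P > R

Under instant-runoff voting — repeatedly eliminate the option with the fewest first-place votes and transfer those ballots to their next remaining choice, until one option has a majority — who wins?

S

Round 1: T 7, P 36, R 29, S 33, Q 4. Eliminate Q.
Round 2: T 7, P 36, R 29, S 37. Eliminate T.
Round 3: P 36, R 29, S 44. Eliminate R.
Round 4: P 36, S 73. S has a majority.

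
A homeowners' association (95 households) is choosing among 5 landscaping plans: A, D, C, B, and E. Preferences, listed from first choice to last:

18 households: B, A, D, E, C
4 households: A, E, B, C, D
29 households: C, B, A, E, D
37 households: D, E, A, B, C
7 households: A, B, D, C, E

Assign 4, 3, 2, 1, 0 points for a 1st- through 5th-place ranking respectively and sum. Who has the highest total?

A: 18·3 + 4·4 + 29·2 + 37·2 + 7·4 = 230
D: 18·2 + 4·0 + 29·0 + 37·4 + 7·2 = 198
C: 18·0 + 4·1 + 29·4 + 37·0 + 7·1 = 127
B: 18·4 + 4·2 + 29·3 + 37·1 + 7·3 = 225
E: 18·1 + 4·3 + 29·1 + 37·3 + 7·0 = 170
A has the highest Borda score (230).

A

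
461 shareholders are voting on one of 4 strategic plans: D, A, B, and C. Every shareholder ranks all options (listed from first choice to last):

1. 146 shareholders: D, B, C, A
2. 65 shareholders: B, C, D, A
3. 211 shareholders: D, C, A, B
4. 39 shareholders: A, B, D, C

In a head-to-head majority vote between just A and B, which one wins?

A

Voters preferring A to B: 250; preferring B to A: 211.
A wins the head-to-head.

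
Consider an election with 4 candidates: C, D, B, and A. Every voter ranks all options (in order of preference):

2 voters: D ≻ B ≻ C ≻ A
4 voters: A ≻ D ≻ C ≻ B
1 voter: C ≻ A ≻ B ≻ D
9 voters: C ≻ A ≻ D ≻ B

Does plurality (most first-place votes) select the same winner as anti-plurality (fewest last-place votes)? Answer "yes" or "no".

yes

Plurality — first-place votes: C 10, D 2, B 0, A 4. Winner: C.
Anti-plurality — last-place votes: C 0, D 1, B 13, A 2. Winner: C.
The two methods agree.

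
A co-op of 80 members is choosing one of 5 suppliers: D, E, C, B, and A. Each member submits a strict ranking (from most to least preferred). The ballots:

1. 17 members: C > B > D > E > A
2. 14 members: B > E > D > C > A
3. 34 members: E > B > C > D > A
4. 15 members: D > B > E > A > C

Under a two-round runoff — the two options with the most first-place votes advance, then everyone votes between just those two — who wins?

Round 1 first-place votes: D 15, E 34, C 17, B 14, A 0.
E and C advance.
Runoff: E is preferred to C by 63 voters; C by 17.
E wins the runoff.

E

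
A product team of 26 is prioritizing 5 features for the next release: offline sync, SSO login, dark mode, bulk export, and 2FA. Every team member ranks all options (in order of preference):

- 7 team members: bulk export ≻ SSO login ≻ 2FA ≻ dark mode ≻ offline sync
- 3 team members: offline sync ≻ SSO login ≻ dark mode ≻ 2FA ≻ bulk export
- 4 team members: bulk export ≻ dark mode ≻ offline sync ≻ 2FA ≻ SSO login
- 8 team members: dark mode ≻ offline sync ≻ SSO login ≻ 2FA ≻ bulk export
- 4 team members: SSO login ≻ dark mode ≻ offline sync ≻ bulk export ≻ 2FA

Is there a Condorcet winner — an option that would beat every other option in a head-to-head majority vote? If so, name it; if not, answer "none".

none

Checking pairwise contests:
dark mode beats offline sync 23–3.
offline sync beats SSO login 15–11.
SSO login beats dark mode 14–12.
offline sync beats bulk export 15–11.
offline sync beats 2FA 19–7.
Every option loses at least one head-to-head, so there is no Condorcet winner.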